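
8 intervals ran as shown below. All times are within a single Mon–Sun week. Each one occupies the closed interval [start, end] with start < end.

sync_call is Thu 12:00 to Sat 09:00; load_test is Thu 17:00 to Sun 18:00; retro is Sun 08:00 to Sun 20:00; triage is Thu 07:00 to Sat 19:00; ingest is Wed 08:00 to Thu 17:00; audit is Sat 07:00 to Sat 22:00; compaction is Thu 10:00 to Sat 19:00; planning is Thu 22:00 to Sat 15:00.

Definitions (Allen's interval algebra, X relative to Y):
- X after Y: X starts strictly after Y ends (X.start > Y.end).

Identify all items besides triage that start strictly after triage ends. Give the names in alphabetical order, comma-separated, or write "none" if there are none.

Target triage = [Thu 07:00, Sat 19:00].
audit [Sat 07:00, Sat 22:00] → overlapped-by → no.
compaction [Thu 10:00, Sat 19:00] → finishes → no.
ingest [Wed 08:00, Thu 17:00] → overlaps → no.
load_test [Thu 17:00, Sun 18:00] → overlapped-by → no.
planning [Thu 22:00, Sat 15:00] → during → no.
retro [Sun 08:00, Sun 20:00] → after → yes.
sync_call [Thu 12:00, Sat 09:00] → during → no.
Result: retro.

retro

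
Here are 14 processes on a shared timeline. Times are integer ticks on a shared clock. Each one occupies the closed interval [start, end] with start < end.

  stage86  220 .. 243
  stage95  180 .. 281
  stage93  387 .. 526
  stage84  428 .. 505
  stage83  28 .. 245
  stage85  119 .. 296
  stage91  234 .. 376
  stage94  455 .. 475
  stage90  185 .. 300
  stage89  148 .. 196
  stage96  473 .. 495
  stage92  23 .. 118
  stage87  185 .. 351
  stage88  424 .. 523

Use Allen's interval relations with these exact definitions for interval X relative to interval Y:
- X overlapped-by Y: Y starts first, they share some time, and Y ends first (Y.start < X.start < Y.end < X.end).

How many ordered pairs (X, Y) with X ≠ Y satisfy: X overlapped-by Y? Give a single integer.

19

Checking all 182 ordered pairs for relation 'overlapped-by'; matching pairs in alphabetical order:
(stage83, stage92): stage83 overlapped-by stage92 ✓
(stage85, stage83): stage85 overlapped-by stage83 ✓
(stage87, stage83): stage87 overlapped-by stage83 ✓
(stage87, stage85): stage87 overlapped-by stage85 ✓
(stage87, stage89): stage87 overlapped-by stage89 ✓
(stage87, stage95): stage87 overlapped-by stage95 ✓
(stage90, stage83): stage90 overlapped-by stage83 ✓
(stage90, stage85): stage90 overlapped-by stage85 ✓
(stage90, stage89): stage90 overlapped-by stage89 ✓
(stage90, stage95): stage90 overlapped-by stage95 ✓
(stage91, stage83): stage91 overlapped-by stage83 ✓
(stage91, stage85): stage91 overlapped-by stage85 ✓
(stage91, stage86): stage91 overlapped-by stage86 ✓
(stage91, stage87): stage91 overlapped-by stage87 ✓
(stage91, stage90): stage91 overlapped-by stage90 ✓
(stage91, stage95): stage91 overlapped-by stage95 ✓
(stage95, stage83): stage95 overlapped-by stage83 ✓
(stage95, stage89): stage95 overlapped-by stage89 ✓
(stage96, stage94): stage96 overlapped-by stage94 ✓
Count: 19.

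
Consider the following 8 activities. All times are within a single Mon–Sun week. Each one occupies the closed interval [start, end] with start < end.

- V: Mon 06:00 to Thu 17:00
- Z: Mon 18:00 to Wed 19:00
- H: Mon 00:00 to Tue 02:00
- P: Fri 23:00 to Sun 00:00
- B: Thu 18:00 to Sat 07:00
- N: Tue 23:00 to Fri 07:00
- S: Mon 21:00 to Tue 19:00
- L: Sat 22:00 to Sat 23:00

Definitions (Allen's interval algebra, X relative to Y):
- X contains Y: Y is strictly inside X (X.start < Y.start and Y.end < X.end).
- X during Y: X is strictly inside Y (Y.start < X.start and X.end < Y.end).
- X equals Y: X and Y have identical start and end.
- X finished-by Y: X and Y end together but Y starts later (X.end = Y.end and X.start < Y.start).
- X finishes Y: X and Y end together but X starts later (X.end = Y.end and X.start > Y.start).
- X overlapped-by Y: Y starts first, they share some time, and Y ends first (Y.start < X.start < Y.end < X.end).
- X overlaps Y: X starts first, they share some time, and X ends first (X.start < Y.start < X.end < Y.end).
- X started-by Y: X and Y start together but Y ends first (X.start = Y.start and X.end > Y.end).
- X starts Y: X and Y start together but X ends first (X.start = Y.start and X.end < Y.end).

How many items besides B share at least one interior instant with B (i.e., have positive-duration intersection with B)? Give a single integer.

Target B = [Thu 18:00, Sat 07:00].
H [Mon 00:00, Tue 02:00] → before → no.
L [Sat 22:00, Sat 23:00] → after → no.
N [Tue 23:00, Fri 07:00] → overlaps → counts.
P [Fri 23:00, Sun 00:00] → overlapped-by → counts.
S [Mon 21:00, Tue 19:00] → before → no.
V [Mon 06:00, Thu 17:00] → before → no.
Z [Mon 18:00, Wed 19:00] → before → no.
Total: 2.

2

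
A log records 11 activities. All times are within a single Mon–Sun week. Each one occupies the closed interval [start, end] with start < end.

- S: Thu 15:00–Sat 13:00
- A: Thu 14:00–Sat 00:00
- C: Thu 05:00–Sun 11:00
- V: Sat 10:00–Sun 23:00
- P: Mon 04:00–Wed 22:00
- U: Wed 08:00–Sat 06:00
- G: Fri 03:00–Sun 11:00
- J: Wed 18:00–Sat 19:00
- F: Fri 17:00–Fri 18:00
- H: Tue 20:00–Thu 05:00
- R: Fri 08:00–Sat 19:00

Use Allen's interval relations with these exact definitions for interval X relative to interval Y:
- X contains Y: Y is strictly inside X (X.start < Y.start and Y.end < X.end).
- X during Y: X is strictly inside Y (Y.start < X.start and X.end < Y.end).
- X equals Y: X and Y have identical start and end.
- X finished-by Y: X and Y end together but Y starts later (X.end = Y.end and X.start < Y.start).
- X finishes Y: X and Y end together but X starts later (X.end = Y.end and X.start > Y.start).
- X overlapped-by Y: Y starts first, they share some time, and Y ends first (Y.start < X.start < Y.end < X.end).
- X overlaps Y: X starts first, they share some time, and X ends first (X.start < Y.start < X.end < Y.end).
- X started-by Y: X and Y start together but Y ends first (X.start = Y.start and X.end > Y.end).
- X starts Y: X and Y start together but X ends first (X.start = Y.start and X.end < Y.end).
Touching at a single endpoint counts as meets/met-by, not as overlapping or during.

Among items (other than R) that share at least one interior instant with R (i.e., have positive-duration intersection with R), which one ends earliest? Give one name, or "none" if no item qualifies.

F

Target R = [Fri 08:00, Sat 19:00].
A [Thu 14:00, Sat 00:00] → overlaps → candidate.
C [Thu 05:00, Sun 11:00] → contains → candidate.
F [Fri 17:00, Fri 18:00] → during → candidate.
G [Fri 03:00, Sun 11:00] → contains → candidate.
H [Tue 20:00, Thu 05:00] → before → excluded.
J [Wed 18:00, Sat 19:00] → finished-by → candidate.
P [Mon 04:00, Wed 22:00] → before → excluded.
S [Thu 15:00, Sat 13:00] → overlaps → candidate.
U [Wed 08:00, Sat 06:00] → overlaps → candidate.
V [Sat 10:00, Sun 23:00] → overlapped-by → candidate.
Among candidates, earliest end is Fri 18:00 → F.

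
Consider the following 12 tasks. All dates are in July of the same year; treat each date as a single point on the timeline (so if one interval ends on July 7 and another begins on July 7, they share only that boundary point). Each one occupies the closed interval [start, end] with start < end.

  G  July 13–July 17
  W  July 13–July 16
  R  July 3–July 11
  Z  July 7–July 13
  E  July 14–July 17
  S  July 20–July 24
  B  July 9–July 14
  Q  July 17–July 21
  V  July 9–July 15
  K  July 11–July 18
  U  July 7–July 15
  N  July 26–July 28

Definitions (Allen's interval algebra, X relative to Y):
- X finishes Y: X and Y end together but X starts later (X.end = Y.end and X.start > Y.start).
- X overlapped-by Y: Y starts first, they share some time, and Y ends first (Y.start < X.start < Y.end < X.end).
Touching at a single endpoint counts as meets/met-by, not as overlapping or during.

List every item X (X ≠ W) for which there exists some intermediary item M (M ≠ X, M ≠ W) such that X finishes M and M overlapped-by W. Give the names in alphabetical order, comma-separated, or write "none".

Target W = [July 13, July 16].
Intermediaries M with M overlapped-by W: E.
Via E — items with X finishes E: none.
Union: none.

none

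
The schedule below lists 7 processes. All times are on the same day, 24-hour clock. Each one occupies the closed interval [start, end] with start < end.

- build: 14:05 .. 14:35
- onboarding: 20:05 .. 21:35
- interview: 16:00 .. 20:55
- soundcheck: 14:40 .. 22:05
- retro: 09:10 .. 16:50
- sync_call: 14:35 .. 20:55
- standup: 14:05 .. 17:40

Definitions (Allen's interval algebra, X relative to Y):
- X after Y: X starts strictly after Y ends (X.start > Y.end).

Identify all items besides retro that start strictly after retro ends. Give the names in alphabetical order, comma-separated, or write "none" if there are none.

onboarding

Target retro = [09:10, 16:50].
build [14:05, 14:35] → during → no.
interview [16:00, 20:55] → overlapped-by → no.
onboarding [20:05, 21:35] → after → yes.
soundcheck [14:40, 22:05] → overlapped-by → no.
standup [14:05, 17:40] → overlapped-by → no.
sync_call [14:35, 20:55] → overlapped-by → no.
Result: onboarding.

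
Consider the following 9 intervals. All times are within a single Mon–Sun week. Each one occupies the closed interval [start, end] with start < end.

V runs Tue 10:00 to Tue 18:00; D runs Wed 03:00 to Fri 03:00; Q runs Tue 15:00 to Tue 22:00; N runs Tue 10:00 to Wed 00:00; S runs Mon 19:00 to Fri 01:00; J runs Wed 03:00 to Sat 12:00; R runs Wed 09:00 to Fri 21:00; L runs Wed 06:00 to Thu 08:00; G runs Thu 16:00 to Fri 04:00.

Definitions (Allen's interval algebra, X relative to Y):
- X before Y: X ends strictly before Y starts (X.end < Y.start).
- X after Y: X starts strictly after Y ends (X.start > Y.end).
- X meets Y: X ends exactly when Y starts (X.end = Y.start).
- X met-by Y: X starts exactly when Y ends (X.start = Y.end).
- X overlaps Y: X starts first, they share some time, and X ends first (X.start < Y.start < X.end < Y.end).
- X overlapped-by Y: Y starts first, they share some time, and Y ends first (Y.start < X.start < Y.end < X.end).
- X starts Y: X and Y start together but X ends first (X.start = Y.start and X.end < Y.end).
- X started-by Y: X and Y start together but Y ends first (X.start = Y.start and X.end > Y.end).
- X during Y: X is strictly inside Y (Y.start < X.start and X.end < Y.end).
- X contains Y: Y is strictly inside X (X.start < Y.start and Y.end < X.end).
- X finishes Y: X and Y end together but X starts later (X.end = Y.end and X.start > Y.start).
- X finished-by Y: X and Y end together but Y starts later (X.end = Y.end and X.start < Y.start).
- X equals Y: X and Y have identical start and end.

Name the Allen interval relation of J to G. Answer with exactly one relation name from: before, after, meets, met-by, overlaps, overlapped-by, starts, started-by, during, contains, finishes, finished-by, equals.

J = [Wed 03:00, Sat 12:00]; G = [Thu 16:00, Fri 04:00].
Compare endpoints: J.start < G.start, J.start < G.end, J.end > G.start, J.end > G.end.
That pattern is 'contains'.

contains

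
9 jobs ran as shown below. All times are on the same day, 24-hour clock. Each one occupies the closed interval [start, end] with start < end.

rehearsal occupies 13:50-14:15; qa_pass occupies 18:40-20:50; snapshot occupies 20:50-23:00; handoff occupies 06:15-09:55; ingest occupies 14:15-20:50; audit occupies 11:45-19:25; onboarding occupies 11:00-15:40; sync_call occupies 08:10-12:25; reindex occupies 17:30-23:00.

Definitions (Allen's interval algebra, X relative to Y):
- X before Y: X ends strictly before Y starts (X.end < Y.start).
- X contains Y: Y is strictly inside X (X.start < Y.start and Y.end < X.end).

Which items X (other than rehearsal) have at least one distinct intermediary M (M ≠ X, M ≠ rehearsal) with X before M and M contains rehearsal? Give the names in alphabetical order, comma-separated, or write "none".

handoff

Target rehearsal = [13:50, 14:15].
Intermediaries M with M contains rehearsal: audit, onboarding.
Via audit — items with X before audit: handoff.
Via onboarding — items with X before onboarding: handoff.
Union: handoff.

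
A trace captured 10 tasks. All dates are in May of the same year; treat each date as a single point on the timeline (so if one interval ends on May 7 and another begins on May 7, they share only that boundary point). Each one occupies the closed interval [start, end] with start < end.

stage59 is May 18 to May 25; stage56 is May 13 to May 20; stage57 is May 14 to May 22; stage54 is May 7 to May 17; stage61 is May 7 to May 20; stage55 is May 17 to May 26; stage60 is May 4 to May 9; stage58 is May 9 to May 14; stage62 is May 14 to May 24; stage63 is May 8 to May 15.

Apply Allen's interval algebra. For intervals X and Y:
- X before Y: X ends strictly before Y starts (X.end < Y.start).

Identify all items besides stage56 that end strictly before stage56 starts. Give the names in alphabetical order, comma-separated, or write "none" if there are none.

Target stage56 = [May 13, May 20].
stage54 [May 7, May 17] → overlaps → no.
stage55 [May 17, May 26] → overlapped-by → no.
stage57 [May 14, May 22] → overlapped-by → no.
stage58 [May 9, May 14] → overlaps → no.
stage59 [May 18, May 25] → overlapped-by → no.
stage60 [May 4, May 9] → before → yes.
stage61 [May 7, May 20] → finished-by → no.
stage62 [May 14, May 24] → overlapped-by → no.
stage63 [May 8, May 15] → overlaps → no.
Result: stage60.

stage60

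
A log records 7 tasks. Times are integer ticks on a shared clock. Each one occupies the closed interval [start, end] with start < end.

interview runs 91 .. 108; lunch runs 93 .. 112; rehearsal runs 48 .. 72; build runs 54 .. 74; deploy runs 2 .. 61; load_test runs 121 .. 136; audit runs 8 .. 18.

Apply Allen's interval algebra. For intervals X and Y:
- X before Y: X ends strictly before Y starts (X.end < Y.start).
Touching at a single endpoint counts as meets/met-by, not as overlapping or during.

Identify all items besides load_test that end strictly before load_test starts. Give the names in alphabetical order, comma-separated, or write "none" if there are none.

Target load_test = [121, 136].
audit [8, 18] → before → yes.
build [54, 74] → before → yes.
deploy [2, 61] → before → yes.
interview [91, 108] → before → yes.
lunch [93, 112] → before → yes.
rehearsal [48, 72] → before → yes.
Result: audit, build, deploy, interview, lunch, rehearsal.

audit, build, deploy, interview, lunch, rehearsal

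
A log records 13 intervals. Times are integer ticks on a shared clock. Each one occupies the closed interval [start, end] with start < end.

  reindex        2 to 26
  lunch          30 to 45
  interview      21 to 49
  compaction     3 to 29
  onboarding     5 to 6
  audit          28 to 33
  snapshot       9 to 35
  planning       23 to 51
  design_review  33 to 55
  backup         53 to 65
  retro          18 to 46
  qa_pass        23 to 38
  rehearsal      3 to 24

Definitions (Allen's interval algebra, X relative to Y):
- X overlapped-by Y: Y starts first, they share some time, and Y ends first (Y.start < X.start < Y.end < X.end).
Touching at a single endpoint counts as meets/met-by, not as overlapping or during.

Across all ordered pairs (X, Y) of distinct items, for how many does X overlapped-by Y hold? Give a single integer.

Checking all 156 ordered pairs for relation 'overlapped-by'; matching pairs in alphabetical order:
(audit, compaction): audit overlapped-by compaction ✓
(backup, design_review): backup overlapped-by design_review ✓
(compaction, reindex): compaction overlapped-by reindex ✓
(design_review, interview): design_review overlapped-by interview ✓
(design_review, lunch): design_review overlapped-by lunch ✓
(design_review, planning): design_review overlapped-by planning ✓
(design_review, qa_pass): design_review overlapped-by qa_pass ✓
(design_review, retro): design_review overlapped-by retro ✓
(design_review, snapshot): design_review overlapped-by snapshot ✓
(interview, compaction): interview overlapped-by compaction ✓
(interview, rehearsal): interview overlapped-by rehearsal ✓
(interview, reindex): interview overlapped-by reindex ✓
(interview, retro): interview overlapped-by retro ✓
(interview, snapshot): interview overlapped-by snapshot ✓
(lunch, audit): lunch overlapped-by audit ✓
(lunch, qa_pass): lunch overlapped-by qa_pass ✓
(lunch, snapshot): lunch overlapped-by snapshot ✓
(planning, compaction): planning overlapped-by compaction ✓
(planning, interview): planning overlapped-by interview ✓
(planning, rehearsal): planning overlapped-by rehearsal ✓
(planning, reindex): planning overlapped-by reindex ✓
(planning, retro): planning overlapped-by retro ✓
(planning, snapshot): planning overlapped-by snapshot ✓
(qa_pass, compaction): qa_pass overlapped-by compaction ✓
... plus 10 further pairs not listed.
Count: 34.

34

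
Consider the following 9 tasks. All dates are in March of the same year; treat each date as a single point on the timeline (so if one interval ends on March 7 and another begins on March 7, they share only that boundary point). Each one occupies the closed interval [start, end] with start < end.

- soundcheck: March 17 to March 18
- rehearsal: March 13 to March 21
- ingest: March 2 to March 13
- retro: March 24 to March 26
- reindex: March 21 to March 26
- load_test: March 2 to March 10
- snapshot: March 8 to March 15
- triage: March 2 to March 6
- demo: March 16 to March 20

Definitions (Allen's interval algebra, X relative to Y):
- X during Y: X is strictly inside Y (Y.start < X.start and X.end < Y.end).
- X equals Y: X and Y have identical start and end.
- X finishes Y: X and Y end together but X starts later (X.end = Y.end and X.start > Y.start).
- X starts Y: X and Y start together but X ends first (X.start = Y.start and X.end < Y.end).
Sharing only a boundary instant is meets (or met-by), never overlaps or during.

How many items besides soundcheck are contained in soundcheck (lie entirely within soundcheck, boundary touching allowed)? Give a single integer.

0

Target soundcheck = [March 17, March 18].
demo [March 16, March 20] → contains → no.
ingest [March 2, March 13] → before → no.
load_test [March 2, March 10] → before → no.
rehearsal [March 13, March 21] → contains → no.
reindex [March 21, March 26] → after → no.
retro [March 24, March 26] → after → no.
snapshot [March 8, March 15] → before → no.
triage [March 2, March 6] → before → no.
Total: 0.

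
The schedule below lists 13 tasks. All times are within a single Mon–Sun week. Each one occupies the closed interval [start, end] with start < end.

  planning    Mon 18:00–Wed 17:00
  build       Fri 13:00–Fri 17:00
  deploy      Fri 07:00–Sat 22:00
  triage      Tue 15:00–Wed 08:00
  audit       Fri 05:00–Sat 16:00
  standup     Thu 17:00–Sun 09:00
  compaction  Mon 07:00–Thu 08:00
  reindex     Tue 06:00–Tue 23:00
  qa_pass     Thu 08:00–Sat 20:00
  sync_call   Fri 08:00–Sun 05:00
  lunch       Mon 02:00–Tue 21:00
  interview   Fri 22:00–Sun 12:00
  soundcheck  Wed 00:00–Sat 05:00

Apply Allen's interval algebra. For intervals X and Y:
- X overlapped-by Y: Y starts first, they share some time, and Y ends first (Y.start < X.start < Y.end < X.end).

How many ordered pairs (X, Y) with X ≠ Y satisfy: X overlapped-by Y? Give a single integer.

Checking all 156 ordered pairs for relation 'overlapped-by'; matching pairs in alphabetical order:
(audit, soundcheck): audit overlapped-by soundcheck ✓
(compaction, lunch): compaction overlapped-by lunch ✓
(deploy, audit): deploy overlapped-by audit ✓
(deploy, qa_pass): deploy overlapped-by qa_pass ✓
(deploy, soundcheck): deploy overlapped-by soundcheck ✓
(interview, audit): interview overlapped-by audit ✓
(interview, deploy): interview overlapped-by deploy ✓
(interview, qa_pass): interview overlapped-by qa_pass ✓
(interview, soundcheck): interview overlapped-by soundcheck ✓
(interview, standup): interview overlapped-by standup ✓
(interview, sync_call): interview overlapped-by sync_call ✓
(planning, lunch): planning overlapped-by lunch ✓
(qa_pass, soundcheck): qa_pass overlapped-by soundcheck ✓
(reindex, lunch): reindex overlapped-by lunch ✓
(soundcheck, compaction): soundcheck overlapped-by compaction ✓
(soundcheck, planning): soundcheck overlapped-by planning ✓
(soundcheck, triage): soundcheck overlapped-by triage ✓
(standup, qa_pass): standup overlapped-by qa_pass ✓
(standup, soundcheck): standup overlapped-by soundcheck ✓
(sync_call, audit): sync_call overlapped-by audit ✓
(sync_call, deploy): sync_call overlapped-by deploy ✓
(sync_call, qa_pass): sync_call overlapped-by qa_pass ✓
(sync_call, soundcheck): sync_call overlapped-by soundcheck ✓
(triage, lunch): triage overlapped-by lunch ✓
... plus 1 further pairs not listed.
Count: 25.

25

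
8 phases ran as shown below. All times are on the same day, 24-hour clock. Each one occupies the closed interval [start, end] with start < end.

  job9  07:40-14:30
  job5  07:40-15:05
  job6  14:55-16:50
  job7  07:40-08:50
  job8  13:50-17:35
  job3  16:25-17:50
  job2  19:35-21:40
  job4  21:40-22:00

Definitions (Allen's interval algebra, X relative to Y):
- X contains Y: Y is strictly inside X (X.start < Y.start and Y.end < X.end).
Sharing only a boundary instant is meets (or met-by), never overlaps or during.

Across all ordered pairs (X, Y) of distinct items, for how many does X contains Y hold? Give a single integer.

1

Checking all 56 ordered pairs for relation 'contains'; matching pairs in alphabetical order:
(job8, job6): job8 contains job6 ✓
Count: 1.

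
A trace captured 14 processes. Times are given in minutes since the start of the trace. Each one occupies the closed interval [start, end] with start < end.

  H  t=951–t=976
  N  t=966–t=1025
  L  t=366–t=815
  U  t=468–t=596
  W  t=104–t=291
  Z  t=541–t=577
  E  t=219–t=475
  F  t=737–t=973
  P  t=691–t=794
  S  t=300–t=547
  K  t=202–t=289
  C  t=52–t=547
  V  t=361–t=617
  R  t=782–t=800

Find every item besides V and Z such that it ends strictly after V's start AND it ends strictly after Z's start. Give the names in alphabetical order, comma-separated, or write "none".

C, F, H, L, N, P, R, S, U

Conditions: its end is strictly after V's start (X.end > t=361) AND its end is strictly after Z's start (X.end > t=541).
C: end t=547 > t=361? ✓; end t=547 > t=541? ✓ → yes.
E: end t=475 > t=361? ✓; end t=475 > t=541? ✗ → no.
F: end t=973 > t=361? ✓; end t=973 > t=541? ✓ → yes.
H: end t=976 > t=361? ✓; end t=976 > t=541? ✓ → yes.
K: end t=289 > t=361? ✗; end t=289 > t=541? ✗ → no.
L: end t=815 > t=361? ✓; end t=815 > t=541? ✓ → yes.
N: end t=1025 > t=361? ✓; end t=1025 > t=541? ✓ → yes.
P: end t=794 > t=361? ✓; end t=794 > t=541? ✓ → yes.
R: end t=800 > t=361? ✓; end t=800 > t=541? ✓ → yes.
S: end t=547 > t=361? ✓; end t=547 > t=541? ✓ → yes.
U: end t=596 > t=361? ✓; end t=596 > t=541? ✓ → yes.
W: end t=291 > t=361? ✗; end t=291 > t=541? ✗ → no.
Result: C, F, H, L, N, P, R, S, U.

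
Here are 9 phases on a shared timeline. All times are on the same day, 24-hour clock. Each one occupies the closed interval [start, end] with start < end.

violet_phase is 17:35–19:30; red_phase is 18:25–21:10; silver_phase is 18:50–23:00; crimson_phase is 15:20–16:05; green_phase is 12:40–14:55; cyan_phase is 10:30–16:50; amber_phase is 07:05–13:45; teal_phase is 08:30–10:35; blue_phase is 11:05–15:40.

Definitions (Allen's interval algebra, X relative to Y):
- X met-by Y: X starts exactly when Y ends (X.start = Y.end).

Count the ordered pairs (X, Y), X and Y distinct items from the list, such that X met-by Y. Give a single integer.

0

Checking all 72 ordered pairs for relation 'met-by'; matching pairs in alphabetical order:
No pair satisfies it.
Count: 0.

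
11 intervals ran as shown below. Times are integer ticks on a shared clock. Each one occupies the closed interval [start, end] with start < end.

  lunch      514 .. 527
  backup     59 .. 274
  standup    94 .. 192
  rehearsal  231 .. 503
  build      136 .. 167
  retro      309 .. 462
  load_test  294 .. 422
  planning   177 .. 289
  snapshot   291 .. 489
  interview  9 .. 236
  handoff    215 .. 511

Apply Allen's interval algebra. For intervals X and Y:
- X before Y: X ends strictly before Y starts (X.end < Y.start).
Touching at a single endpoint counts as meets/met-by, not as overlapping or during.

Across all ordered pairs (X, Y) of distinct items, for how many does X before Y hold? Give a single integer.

Checking all 110 ordered pairs for relation 'before'; matching pairs in alphabetical order:
(backup, load_test): backup before load_test ✓
(backup, lunch): backup before lunch ✓
(backup, retro): backup before retro ✓
(backup, snapshot): backup before snapshot ✓
(build, handoff): build before handoff ✓
(build, load_test): build before load_test ✓
(build, lunch): build before lunch ✓
(build, planning): build before planning ✓
(build, rehearsal): build before rehearsal ✓
(build, retro): build before retro ✓
(build, snapshot): build before snapshot ✓
(handoff, lunch): handoff before lunch ✓
(interview, load_test): interview before load_test ✓
(interview, lunch): interview before lunch ✓
(interview, retro): interview before retro ✓
(interview, snapshot): interview before snapshot ✓
(load_test, lunch): load_test before lunch ✓
(planning, load_test): planning before load_test ✓
(planning, lunch): planning before lunch ✓
(planning, retro): planning before retro ✓
(planning, snapshot): planning before snapshot ✓
(rehearsal, lunch): rehearsal before lunch ✓
(retro, lunch): retro before lunch ✓
(snapshot, lunch): snapshot before lunch ✓
... plus 6 further pairs not listed.
Count: 30.

30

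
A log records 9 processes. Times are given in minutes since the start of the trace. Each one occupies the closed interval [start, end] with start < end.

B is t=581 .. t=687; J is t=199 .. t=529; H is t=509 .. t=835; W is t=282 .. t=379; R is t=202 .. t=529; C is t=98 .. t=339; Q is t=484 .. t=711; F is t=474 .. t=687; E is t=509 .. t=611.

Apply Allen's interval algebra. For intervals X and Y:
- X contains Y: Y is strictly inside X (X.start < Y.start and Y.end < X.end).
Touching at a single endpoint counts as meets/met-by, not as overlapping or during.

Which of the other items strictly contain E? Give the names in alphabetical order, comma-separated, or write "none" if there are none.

F, Q

Target E = [t=509, t=611].
B [t=581, t=687] → overlapped-by → no.
C [t=98, t=339] → before → no.
F [t=474, t=687] → contains → yes.
H [t=509, t=835] → started-by → no.
J [t=199, t=529] → overlaps → no.
Q [t=484, t=711] → contains → yes.
R [t=202, t=529] → overlaps → no.
W [t=282, t=379] → before → no.
Result: F, Q.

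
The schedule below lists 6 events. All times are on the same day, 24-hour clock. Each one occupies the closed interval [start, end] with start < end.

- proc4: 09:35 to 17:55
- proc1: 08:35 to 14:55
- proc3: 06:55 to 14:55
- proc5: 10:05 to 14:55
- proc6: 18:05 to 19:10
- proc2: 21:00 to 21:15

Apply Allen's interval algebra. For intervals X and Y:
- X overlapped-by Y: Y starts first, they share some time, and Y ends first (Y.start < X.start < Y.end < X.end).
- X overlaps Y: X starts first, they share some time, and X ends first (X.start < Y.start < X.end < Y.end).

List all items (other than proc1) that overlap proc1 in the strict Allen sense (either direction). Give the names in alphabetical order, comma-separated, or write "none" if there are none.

proc4

Target proc1 = [08:35, 14:55].
proc2 [21:00, 21:15] → after → no.
proc3 [06:55, 14:55] → finished-by → no.
proc4 [09:35, 17:55] → overlapped-by → yes.
proc5 [10:05, 14:55] → finishes → no.
proc6 [18:05, 19:10] → after → no.
Result: proc4.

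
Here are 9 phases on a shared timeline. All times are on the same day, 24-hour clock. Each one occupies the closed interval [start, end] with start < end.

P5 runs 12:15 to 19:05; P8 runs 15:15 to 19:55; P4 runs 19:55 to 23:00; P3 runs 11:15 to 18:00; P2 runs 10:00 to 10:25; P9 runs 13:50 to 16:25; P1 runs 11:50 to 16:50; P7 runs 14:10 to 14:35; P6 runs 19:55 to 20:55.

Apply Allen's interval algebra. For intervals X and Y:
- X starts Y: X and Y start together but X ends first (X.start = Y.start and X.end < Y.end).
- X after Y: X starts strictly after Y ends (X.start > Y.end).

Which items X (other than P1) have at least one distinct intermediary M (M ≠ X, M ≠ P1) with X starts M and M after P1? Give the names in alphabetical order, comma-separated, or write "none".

Target P1 = [11:50, 16:50].
Intermediaries M with M after P1: P4, P6.
Via P4 — items with X starts P4: P6.
Via P6 — items with X starts P6: none.
Union: P6.

P6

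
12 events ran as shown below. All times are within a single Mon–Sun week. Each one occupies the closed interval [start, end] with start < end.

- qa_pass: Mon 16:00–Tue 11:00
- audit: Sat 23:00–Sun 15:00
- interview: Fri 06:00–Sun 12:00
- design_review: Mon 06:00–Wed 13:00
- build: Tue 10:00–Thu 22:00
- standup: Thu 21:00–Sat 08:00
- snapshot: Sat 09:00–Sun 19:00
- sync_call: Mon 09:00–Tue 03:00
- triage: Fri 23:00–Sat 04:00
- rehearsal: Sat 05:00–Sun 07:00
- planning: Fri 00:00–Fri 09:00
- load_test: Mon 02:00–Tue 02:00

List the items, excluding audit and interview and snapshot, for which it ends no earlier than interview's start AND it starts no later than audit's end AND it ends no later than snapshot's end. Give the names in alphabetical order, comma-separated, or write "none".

planning, rehearsal, standup, triage

Conditions: its end is no earlier than interview's start (X.end >= Fri 06:00) AND its start is no later than audit's end (X.start <= Sun 15:00) AND its end is no later than snapshot's end (X.end <= Sun 19:00).
build: end Thu 22:00 >= Fri 06:00? ✗; start Tue 10:00 <= Sun 15:00? ✓; end Thu 22:00 <= Sun 19:00? ✓ → no.
design_review: end Wed 13:00 >= Fri 06:00? ✗; start Mon 06:00 <= Sun 15:00? ✓; end Wed 13:00 <= Sun 19:00? ✓ → no.
load_test: end Tue 02:00 >= Fri 06:00? ✗; start Mon 02:00 <= Sun 15:00? ✓; end Tue 02:00 <= Sun 19:00? ✓ → no.
planning: end Fri 09:00 >= Fri 06:00? ✓; start Fri 00:00 <= Sun 15:00? ✓; end Fri 09:00 <= Sun 19:00? ✓ → yes.
qa_pass: end Tue 11:00 >= Fri 06:00? ✗; start Mon 16:00 <= Sun 15:00? ✓; end Tue 11:00 <= Sun 19:00? ✓ → no.
rehearsal: end Sun 07:00 >= Fri 06:00? ✓; start Sat 05:00 <= Sun 15:00? ✓; end Sun 07:00 <= Sun 19:00? ✓ → yes.
standup: end Sat 08:00 >= Fri 06:00? ✓; start Thu 21:00 <= Sun 15:00? ✓; end Sat 08:00 <= Sun 19:00? ✓ → yes.
sync_call: end Tue 03:00 >= Fri 06:00? ✗; start Mon 09:00 <= Sun 15:00? ✓; end Tue 03:00 <= Sun 19:00? ✓ → no.
triage: end Sat 04:00 >= Fri 06:00? ✓; start Fri 23:00 <= Sun 15:00? ✓; end Sat 04:00 <= Sun 19:00? ✓ → yes.
Result: planning, rehearsal, standup, triage.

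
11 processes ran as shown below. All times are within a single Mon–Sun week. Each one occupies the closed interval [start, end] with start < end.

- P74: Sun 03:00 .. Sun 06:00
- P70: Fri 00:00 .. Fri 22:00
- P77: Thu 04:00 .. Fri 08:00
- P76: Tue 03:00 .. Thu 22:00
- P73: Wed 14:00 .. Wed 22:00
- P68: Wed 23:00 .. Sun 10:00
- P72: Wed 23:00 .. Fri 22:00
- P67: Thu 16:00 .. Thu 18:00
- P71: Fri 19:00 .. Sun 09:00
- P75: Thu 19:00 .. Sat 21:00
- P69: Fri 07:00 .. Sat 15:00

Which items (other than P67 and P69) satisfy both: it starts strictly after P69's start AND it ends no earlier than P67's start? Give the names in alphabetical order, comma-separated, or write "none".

P71, P74

Conditions: its start is strictly after P69's start (X.start > Fri 07:00) AND its end is no earlier than P67's start (X.end >= Thu 16:00).
P68: start Wed 23:00 > Fri 07:00? ✗; end Sun 10:00 >= Thu 16:00? ✓ → no.
P70: start Fri 00:00 > Fri 07:00? ✗; end Fri 22:00 >= Thu 16:00? ✓ → no.
P71: start Fri 19:00 > Fri 07:00? ✓; end Sun 09:00 >= Thu 16:00? ✓ → yes.
P72: start Wed 23:00 > Fri 07:00? ✗; end Fri 22:00 >= Thu 16:00? ✓ → no.
P73: start Wed 14:00 > Fri 07:00? ✗; end Wed 22:00 >= Thu 16:00? ✗ → no.
P74: start Sun 03:00 > Fri 07:00? ✓; end Sun 06:00 >= Thu 16:00? ✓ → yes.
P75: start Thu 19:00 > Fri 07:00? ✗; end Sat 21:00 >= Thu 16:00? ✓ → no.
P76: start Tue 03:00 > Fri 07:00? ✗; end Thu 22:00 >= Thu 16:00? ✓ → no.
P77: start Thu 04:00 > Fri 07:00? ✗; end Fri 08:00 >= Thu 16:00? ✓ → no.
Result: P71, P74.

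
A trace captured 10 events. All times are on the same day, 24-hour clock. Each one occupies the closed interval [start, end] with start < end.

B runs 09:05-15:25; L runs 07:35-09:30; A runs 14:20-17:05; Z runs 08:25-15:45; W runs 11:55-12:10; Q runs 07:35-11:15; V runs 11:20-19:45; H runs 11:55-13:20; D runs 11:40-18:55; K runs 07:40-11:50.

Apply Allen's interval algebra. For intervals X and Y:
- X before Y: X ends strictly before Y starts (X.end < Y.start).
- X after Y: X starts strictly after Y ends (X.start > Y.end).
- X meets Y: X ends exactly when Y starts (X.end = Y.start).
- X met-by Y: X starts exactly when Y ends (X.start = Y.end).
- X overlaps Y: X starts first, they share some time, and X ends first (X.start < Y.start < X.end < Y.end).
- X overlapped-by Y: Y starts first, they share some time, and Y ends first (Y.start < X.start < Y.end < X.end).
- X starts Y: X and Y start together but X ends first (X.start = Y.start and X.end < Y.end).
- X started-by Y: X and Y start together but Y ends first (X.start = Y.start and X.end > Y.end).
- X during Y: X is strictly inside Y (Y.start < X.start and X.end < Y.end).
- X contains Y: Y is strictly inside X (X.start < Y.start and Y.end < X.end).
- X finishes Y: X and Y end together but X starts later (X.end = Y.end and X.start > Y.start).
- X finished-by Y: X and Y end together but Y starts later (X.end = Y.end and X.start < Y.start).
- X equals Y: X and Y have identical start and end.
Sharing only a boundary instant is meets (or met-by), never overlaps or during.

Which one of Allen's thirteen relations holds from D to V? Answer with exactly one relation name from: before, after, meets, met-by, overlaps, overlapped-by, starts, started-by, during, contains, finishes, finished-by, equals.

during

D = [11:40, 18:55]; V = [11:20, 19:45].
Compare endpoints: D.start > V.start, D.start < V.end, D.end > V.start, D.end < V.end.
That pattern is 'during'.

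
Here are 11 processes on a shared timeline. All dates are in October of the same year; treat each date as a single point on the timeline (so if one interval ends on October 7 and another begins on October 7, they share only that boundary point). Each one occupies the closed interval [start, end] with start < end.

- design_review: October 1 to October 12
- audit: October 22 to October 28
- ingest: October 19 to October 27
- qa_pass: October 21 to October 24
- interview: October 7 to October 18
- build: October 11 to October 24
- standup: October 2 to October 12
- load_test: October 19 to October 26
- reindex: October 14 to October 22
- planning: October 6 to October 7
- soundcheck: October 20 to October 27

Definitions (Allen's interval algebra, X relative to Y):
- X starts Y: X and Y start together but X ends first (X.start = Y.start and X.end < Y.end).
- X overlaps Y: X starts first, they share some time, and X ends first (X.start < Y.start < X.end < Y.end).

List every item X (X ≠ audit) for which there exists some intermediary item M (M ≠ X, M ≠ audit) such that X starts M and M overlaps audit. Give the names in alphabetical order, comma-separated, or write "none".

Target audit = [October 22, October 28].
Intermediaries M with M overlaps audit: build, ingest, load_test, qa_pass, soundcheck.
Via build — items with X starts build: none.
Via ingest — items with X starts ingest: load_test.
Via load_test — items with X starts load_test: none.
Via qa_pass — items with X starts qa_pass: none.
Via soundcheck — items with X starts soundcheck: none.
Union: load_test.

load_test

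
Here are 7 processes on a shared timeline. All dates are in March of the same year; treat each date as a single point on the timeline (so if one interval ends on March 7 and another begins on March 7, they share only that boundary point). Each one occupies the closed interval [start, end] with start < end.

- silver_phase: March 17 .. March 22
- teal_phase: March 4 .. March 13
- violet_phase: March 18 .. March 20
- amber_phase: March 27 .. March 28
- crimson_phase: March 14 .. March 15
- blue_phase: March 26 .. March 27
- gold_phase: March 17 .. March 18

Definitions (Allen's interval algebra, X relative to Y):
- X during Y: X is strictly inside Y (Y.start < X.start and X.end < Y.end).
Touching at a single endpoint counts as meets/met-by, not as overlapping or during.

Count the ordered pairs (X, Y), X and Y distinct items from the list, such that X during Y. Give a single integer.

1

Checking all 42 ordered pairs for relation 'during'; matching pairs in alphabetical order:
(violet_phase, silver_phase): violet_phase during silver_phase ✓
Count: 1.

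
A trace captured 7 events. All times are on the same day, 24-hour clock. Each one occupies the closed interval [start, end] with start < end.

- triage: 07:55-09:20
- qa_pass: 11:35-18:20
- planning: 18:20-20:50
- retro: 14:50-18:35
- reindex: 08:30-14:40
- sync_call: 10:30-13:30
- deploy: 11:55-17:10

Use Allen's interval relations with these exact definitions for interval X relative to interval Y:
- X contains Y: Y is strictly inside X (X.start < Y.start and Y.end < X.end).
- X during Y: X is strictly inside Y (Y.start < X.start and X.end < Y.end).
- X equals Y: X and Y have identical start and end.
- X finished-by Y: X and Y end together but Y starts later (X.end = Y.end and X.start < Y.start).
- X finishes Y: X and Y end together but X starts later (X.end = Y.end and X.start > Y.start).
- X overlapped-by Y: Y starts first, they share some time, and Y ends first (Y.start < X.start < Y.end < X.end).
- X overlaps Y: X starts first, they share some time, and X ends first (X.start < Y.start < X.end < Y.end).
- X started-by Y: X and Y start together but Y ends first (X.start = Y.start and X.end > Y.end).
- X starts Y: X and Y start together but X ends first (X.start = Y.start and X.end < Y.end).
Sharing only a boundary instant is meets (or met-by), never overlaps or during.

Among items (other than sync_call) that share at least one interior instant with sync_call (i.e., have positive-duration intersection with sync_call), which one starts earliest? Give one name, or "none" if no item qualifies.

reindex

Target sync_call = [10:30, 13:30].
deploy [11:55, 17:10] → overlapped-by → candidate.
planning [18:20, 20:50] → after → excluded.
qa_pass [11:35, 18:20] → overlapped-by → candidate.
reindex [08:30, 14:40] → contains → candidate.
retro [14:50, 18:35] → after → excluded.
triage [07:55, 09:20] → before → excluded.
Among candidates, earliest start is 08:30 → reindex.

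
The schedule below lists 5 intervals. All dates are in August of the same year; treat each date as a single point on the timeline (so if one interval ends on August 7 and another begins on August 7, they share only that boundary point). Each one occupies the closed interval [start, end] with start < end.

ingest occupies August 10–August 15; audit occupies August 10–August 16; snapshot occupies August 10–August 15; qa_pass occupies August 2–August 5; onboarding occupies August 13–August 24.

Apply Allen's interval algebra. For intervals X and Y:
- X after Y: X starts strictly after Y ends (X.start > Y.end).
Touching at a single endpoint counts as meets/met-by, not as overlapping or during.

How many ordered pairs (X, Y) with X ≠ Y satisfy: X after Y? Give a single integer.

Checking all 20 ordered pairs for relation 'after'; matching pairs in alphabetical order:
(audit, qa_pass): audit after qa_pass ✓
(ingest, qa_pass): ingest after qa_pass ✓
(onboarding, qa_pass): onboarding after qa_pass ✓
(snapshot, qa_pass): snapshot after qa_pass ✓
Count: 4.

4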